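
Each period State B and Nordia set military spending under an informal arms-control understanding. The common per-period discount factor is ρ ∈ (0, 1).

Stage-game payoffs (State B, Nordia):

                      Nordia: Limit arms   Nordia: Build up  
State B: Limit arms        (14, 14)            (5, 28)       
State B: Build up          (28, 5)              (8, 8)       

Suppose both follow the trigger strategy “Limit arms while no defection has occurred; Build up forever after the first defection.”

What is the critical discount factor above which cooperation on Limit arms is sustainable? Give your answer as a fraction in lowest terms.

Under grim trigger the critical discount factor is (T−C)/(T−P) with T = 28, C = 14, P = 8.
ρ* = (28−14)/(28−8) = 14/20 = 7/10.

7/10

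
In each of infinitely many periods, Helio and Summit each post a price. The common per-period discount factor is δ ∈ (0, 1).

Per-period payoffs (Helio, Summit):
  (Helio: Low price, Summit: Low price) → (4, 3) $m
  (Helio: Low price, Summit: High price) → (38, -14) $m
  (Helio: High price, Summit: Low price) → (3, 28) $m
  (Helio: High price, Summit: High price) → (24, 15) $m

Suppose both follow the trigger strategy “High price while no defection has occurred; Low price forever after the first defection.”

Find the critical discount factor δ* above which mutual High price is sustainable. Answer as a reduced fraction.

13/25

For Helio: deviation gain 38−24 = 14, per-period punishment loss 24−4 = 20. IC gives δ ≥ 14/34 = 7/17.
For Summit: gain 13, loss 12 per period, so δ ≥ 13/25.
The tighter constraint is Summit's, so cooperation needs δ ≥ 13/25.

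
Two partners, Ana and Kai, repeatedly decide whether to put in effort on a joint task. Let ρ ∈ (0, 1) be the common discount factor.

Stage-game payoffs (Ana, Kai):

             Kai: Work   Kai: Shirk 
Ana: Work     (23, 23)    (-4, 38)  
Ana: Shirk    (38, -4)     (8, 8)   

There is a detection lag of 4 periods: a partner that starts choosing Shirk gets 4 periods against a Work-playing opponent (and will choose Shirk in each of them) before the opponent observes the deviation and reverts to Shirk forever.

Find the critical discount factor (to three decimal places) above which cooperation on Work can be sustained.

Deviating for the 4 undetected periods gains 38−23 = 15 per period over cooperation, then loses 23−8 = 15 per period forever once punishment starts.
Gain: 15(1 + ρ + … + ρ^3); loss: 15·ρ^4/(1−ρ).
No profitable deviation ⇔ 15(1−ρ^4) ≤ 15·ρ^4, i.e. ρ^4 ≥ 15/(15+15) = 1/2.
Hence ρ ≥ (1/2)^(1/4) ≈ 0.841.

0.841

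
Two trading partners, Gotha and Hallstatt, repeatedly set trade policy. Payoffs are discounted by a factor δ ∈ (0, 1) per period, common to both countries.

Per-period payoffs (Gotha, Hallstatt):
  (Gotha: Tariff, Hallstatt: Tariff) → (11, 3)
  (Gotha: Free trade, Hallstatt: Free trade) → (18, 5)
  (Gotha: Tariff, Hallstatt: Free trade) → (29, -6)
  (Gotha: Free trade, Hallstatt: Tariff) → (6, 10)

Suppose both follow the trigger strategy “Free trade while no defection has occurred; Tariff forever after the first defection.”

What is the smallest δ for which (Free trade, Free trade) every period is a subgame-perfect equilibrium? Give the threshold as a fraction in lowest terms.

For Gotha: deviation gain 29−18 = 11, per-period punishment loss 18−11 = 7. IC gives δ ≥ 11/18.
For Hallstatt: gain 5, loss 2 per period, so δ ≥ 5/7.
The tighter constraint is Hallstatt's, so cooperation needs δ ≥ 5/7.

5/7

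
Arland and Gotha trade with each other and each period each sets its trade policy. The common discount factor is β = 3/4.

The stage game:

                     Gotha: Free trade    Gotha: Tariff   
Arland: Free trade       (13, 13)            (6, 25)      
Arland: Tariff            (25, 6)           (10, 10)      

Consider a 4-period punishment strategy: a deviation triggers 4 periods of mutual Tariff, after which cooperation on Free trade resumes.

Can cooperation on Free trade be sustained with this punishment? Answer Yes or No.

No

Comparing payoff streams over the 5 periods until play realigns: cooperate → 13(1+β+…+β^4); deviate → 25 + 10(β+…+β^4).
Cooperation is sustained iff (13−10)(β+…+β^4) ≥ 25−13.
β+…+β^4 = 3/4·(1−(3/4)^4)/(1−3/4) = 2.0508, and (25−13)/(13−10) = 4.0000.
2.0508 < 4.0000, so cooperation is not sustainable.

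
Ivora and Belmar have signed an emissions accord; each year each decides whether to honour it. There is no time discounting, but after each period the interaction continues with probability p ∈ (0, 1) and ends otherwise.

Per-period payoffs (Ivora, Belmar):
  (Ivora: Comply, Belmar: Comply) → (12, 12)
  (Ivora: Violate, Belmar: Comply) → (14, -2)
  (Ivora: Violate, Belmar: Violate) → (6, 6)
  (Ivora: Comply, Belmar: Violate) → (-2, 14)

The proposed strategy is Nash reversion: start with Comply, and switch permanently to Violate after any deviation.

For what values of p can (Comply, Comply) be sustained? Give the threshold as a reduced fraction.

1/4

Expected cooperation value is 12 + p·12 + p²·12 + … = 12/(1−p); deviation gives 14 + p·6/(1−p).
12 ≥ 14(1−p) + 6p ⇒ 8p ≥ 2 ⇒ p ≥ 2/8 = 1/4.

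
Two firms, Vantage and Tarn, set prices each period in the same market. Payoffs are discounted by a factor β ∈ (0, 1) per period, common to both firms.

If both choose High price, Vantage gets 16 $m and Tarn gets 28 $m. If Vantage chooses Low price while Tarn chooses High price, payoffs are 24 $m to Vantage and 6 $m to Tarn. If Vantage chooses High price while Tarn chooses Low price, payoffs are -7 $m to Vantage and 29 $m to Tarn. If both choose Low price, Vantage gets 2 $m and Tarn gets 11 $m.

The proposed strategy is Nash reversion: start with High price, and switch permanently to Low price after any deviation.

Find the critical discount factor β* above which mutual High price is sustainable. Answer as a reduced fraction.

4/11

Vantage: cooperation gives 16 each period; deviation gives 24 once then 2 forever.
  16/(1−β) ≥ 24 + 2β/(1−β) ⇒ β ≥ 8/22 = 4/11.
Tarn: cooperation gives 28 each period; deviation gives 29 once then 11 forever.
  β ≥ 1/18.
Both must hold, so the binding constraint is Vantage's: β ≥ 4/11.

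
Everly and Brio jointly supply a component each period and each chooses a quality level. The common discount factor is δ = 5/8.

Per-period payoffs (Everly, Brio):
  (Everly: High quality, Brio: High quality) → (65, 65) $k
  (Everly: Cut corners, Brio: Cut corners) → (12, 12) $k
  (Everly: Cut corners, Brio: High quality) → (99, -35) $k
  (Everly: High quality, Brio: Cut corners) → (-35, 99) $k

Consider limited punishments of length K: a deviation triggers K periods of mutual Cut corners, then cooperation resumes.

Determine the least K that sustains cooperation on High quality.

Need Σ_{k=1}^{K} δ^k ≥ (99−65)/(65−12) = 0.6415 at δ = 5/8.
At K = 1 the sum is 0.6250 < 0.6415; at K = 2 it is 1.0156 ≥ 0.6415.
So the minimum punishment length is K = 2.

2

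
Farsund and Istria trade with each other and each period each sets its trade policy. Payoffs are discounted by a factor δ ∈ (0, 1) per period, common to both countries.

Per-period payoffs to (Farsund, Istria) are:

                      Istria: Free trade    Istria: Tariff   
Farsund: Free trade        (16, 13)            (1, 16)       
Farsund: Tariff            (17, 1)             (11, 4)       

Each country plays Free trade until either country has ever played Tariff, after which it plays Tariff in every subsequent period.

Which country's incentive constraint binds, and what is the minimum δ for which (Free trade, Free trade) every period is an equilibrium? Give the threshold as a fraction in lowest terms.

Istria; δ ≥ 1/4

Farsund: cooperation gives 16 each period; deviation gives 17 once then 11 forever.
  16/(1−δ) ≥ 17 + 11δ/(1−δ) ⇒ δ ≥ 1/6.
Istria: cooperation gives 13 each period; deviation gives 16 once then 4 forever.
  δ ≥ 3/12 = 1/4.
Both must hold, so the binding constraint is Istria's: δ ≥ 1/4.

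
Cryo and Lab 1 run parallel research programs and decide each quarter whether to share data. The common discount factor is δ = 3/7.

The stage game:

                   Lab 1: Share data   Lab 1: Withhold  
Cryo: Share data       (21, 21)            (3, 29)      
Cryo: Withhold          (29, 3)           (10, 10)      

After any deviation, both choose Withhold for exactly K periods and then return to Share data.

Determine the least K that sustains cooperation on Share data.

5

IC: δ(1−δ^K)/(1−δ) ≥ (29−21)/(21−10) = 8/11.
With δ = 3/7: need 1 − δ^K ≥ 8/11·(1−3/7)/(3/7), i.e. δ^K ≤ 0.0303.
Since (3/7)^4 = 0.0337 and (3/7)^5 = 0.0145, the smallest such K is 5.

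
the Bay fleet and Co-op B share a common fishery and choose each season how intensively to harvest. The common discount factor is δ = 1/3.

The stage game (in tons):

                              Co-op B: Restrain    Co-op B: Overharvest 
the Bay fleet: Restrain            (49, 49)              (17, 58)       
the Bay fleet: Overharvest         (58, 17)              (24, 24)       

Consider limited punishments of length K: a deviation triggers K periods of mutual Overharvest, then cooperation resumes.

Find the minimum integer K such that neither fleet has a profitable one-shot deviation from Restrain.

2

Need Σ_{k=1}^{K} δ^k ≥ (58−49)/(49−24) = 0.3600 at δ = 1/3.
At K = 1 the sum is 0.3333 < 0.3600; at K = 2 it is 0.4444 ≥ 0.3600.
So the minimum punishment length is K = 2.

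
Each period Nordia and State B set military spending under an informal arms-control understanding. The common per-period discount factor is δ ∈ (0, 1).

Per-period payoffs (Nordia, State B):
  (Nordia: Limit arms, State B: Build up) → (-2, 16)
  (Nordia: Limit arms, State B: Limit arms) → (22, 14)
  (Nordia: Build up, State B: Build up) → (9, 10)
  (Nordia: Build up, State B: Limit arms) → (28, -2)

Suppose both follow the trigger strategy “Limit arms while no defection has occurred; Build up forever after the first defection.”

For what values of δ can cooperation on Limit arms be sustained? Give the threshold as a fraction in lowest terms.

Nordia's threshold: (28−22)/(28−9) = 6/19.
State B's threshold: (16−14)/(16−10) = 1/3.
6/19 < 1/3, so State B binds and δ* = 1/3.

1/3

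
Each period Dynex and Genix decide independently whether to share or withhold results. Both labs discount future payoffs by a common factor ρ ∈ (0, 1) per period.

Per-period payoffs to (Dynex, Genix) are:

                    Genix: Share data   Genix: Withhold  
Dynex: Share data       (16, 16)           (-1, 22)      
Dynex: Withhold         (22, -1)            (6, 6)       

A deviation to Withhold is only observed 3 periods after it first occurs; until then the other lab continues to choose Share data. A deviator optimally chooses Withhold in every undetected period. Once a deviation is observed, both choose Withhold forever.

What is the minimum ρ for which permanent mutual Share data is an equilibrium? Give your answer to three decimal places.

0.721

Deviating for the 3 undetected periods gains 22−16 = 6 per period over cooperation, then loses 16−6 = 10 per period forever once punishment starts.
Gain: 6(1 + ρ + … + ρ^2); loss: 10·ρ^3/(1−ρ).
No profitable deviation ⇔ 6(1−ρ^3) ≤ 10·ρ^3, i.e. ρ^3 ≥ 6/(6+10) = 3/8.
Hence ρ ≥ (3/8)^(1/3) ≈ 0.721.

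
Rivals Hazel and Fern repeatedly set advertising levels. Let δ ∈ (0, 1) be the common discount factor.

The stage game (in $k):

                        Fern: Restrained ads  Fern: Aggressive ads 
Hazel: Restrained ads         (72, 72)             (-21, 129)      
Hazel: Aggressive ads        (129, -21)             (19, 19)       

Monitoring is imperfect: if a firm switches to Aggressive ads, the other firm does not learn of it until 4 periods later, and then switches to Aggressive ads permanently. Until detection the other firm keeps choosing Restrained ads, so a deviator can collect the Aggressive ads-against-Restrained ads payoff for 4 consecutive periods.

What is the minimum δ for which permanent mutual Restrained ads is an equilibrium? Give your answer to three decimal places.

0.848

A deviator earns 129 for 4 periods, then 19 forever; cooperating earns 72 forever. Multiplying the IC by (1−δ):
72 ≥ 129(1−δ^4) + 19δ^4, so 110·δ^4 ≥ 57 and δ^4 ≥ 57/110.
δ ≥ (57/110)^(1/4) ≈ 0.848.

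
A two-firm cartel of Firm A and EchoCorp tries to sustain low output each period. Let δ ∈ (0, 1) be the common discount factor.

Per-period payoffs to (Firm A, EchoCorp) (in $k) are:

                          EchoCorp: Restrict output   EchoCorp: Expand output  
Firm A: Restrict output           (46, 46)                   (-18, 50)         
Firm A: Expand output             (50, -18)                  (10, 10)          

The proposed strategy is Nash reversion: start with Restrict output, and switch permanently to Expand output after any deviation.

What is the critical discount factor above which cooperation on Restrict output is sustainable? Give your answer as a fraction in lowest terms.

Cooperation forever yields 46 each period: 46/(1−δ).
Deviating yields 50 once, then 10 forever: 50 + 10δ/(1−δ).
No profitable deviation requires 46/(1−δ) ≥ 50 + 10δ/(1−δ).
Multiplying by (1−δ): 46 ≥ 50(1−δ) + 10δ = 50 − 40δ.
So 40δ ≥ 4, i.e. δ ≥ 4/40 = 1/10.

1/10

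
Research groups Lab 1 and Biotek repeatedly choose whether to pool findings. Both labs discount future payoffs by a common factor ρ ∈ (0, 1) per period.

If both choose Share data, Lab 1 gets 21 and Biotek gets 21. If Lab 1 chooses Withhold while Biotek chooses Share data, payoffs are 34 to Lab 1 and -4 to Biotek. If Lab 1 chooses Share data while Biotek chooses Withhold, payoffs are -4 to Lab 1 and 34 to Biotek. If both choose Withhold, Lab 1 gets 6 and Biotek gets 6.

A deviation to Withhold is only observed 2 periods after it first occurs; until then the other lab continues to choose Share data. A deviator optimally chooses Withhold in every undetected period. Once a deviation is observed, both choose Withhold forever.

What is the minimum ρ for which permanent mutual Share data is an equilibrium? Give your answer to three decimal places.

Deviating for the 2 undetected periods gains 34−21 = 13 per period over cooperation, then loses 21−6 = 15 per period forever once punishment starts.
Gain: 13(1 + ρ + … + ρ^1); loss: 15·ρ^2/(1−ρ).
No profitable deviation ⇔ 13(1−ρ^2) ≤ 15·ρ^2, i.e. ρ^2 ≥ 13/(13+15) = 13/28.
Hence ρ ≥ (13/28)^(1/2) ≈ 0.681.

0.681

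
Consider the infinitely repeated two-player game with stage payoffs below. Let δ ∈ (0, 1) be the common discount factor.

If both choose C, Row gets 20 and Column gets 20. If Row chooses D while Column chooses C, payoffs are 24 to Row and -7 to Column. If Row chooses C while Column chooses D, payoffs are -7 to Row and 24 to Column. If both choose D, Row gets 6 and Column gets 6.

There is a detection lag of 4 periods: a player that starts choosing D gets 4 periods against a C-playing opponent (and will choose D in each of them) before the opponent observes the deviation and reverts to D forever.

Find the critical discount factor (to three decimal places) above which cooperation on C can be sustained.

0.687

Deviating for the 4 undetected periods gains 24−20 = 4 per period over cooperation, then loses 20−6 = 14 per period forever once punishment starts.
Gain: 4(1 + δ + … + δ^3); loss: 14·δ^4/(1−δ).
No profitable deviation ⇔ 4(1−δ^4) ≤ 14·δ^4, i.e. δ^4 ≥ 4/(4+14) = 2/9.
Hence δ ≥ (2/9)^(1/4) ≈ 0.687.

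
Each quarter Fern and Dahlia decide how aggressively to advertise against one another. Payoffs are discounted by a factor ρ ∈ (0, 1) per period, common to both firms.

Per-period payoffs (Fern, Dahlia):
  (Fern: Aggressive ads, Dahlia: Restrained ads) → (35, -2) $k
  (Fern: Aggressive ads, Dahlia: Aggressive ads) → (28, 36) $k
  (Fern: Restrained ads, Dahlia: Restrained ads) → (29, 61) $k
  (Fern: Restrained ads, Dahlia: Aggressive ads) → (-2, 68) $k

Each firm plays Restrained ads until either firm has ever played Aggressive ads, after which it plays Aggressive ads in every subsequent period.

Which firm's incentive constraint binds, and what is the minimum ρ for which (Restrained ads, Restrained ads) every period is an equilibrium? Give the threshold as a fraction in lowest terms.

For Fern: deviation gain 35−29 = 6, per-period punishment loss 29−28 = 1. IC gives ρ ≥ 6/7.
For Dahlia: gain 7, loss 25 per period, so ρ ≥ 7/32.
The tighter constraint is Fern's, so cooperation needs ρ ≥ 6/7.

Fern; ρ ≥ 6/7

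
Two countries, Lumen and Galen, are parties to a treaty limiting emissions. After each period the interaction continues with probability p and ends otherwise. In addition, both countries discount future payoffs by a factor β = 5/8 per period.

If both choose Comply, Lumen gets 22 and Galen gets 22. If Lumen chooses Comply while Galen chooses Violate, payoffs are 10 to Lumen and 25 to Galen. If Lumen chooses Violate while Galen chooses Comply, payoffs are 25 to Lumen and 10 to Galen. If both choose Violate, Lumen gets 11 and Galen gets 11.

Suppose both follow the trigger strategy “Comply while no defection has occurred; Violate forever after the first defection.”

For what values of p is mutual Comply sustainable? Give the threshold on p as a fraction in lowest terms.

Expected continuation weight on next period's payoff is β·p = 5/8·p, which plays the role of the discount factor.
Cooperation requires 5/8·p ≥ (25−22)/(25−11) = 3/14, hence p ≥ 12/35.

12/35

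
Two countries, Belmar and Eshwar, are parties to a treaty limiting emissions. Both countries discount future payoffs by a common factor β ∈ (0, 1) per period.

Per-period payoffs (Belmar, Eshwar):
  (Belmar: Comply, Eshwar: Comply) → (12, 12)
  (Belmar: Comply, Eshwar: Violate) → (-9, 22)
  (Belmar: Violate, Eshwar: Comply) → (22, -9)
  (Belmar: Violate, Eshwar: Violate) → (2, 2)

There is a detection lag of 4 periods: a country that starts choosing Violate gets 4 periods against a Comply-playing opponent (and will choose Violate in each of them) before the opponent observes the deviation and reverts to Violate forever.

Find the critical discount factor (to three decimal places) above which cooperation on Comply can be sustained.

0.841

Deviating for the 4 undetected periods gains 22−12 = 10 per period over cooperation, then loses 12−2 = 10 per period forever once punishment starts.
Gain: 10(1 + β + … + β^3); loss: 10·β^4/(1−β).
No profitable deviation ⇔ 10(1−β^4) ≤ 10·β^4, i.e. β^4 ≥ 10/(10+10) = 1/2.
Hence β ≥ (1/2)^(1/4) ≈ 0.841.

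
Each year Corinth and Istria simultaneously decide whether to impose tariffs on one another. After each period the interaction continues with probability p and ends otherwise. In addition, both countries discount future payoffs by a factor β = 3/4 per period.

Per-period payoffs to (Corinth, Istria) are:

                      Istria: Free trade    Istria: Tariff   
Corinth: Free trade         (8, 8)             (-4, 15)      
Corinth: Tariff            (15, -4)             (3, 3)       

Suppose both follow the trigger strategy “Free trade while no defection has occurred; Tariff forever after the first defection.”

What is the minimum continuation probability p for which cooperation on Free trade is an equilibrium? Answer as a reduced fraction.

7/9

With continuation probability p and discount β, the effective per-period discount factor is βp.
Grim-trigger IC: βp ≥ (15−8)/(15−3) = 7/12.
So p ≥ (7/12)/(3/4) = 7/9.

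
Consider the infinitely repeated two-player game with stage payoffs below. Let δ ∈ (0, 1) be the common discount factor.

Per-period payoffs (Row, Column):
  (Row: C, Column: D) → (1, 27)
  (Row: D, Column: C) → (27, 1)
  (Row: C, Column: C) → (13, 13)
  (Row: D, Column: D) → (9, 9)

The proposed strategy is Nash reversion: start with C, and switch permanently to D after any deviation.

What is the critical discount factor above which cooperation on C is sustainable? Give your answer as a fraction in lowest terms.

7/9

Cooperation forever yields 13 each period: 13/(1−δ).
Deviating yields 27 once, then 9 forever: 27 + 9δ/(1−δ).
No profitable deviation requires 13/(1−δ) ≥ 27 + 9δ/(1−δ).
Multiplying by (1−δ): 13 ≥ 27(1−δ) + 9δ = 27 − 18δ.
So 18δ ≥ 14, i.e. δ ≥ 14/18 = 7/9.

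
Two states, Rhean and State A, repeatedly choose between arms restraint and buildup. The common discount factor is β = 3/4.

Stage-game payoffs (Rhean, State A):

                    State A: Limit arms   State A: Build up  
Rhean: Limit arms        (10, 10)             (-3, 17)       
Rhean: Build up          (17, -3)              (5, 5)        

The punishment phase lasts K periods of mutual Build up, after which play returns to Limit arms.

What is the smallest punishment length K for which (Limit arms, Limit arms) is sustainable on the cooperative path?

No profitable deviation requires (10−5)(β+…+β^K) ≥ 17−10, i.e. β+…+β^K ≥ 7/5 ≈ 1.4000.
With β = 3/4, the partial sums are K=1: 0.7500, K=2: 1.3125, K=3: 1.7344.
K = 3 is the first length at which the sum reaches 1.4000.

3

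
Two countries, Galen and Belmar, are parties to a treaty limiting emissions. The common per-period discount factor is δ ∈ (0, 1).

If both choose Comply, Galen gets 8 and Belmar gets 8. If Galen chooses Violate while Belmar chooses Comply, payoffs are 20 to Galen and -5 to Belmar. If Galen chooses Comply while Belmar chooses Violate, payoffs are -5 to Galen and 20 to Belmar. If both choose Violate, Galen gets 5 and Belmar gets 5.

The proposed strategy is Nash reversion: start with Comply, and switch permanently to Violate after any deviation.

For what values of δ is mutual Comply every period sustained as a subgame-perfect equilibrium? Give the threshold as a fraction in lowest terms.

8/(1−δ) ≥ 20 + 5δ/(1−δ)
8 ≥ 20 − 15δ
δ ≥ 12/15 = 4/5.

4/5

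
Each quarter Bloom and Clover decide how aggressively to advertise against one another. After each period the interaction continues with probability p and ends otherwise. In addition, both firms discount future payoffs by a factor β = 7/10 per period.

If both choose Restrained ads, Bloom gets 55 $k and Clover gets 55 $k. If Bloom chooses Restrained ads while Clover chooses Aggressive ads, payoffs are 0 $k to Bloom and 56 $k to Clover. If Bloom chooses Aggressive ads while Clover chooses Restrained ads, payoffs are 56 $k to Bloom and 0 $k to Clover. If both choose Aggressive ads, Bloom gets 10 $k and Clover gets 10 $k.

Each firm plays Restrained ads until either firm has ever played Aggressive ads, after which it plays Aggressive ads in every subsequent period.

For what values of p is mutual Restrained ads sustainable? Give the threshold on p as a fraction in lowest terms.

5/161

With continuation probability p and discount β, the effective per-period discount factor is βp.
Grim-trigger IC: βp ≥ (56−55)/(56−10) = 1/46.
So p ≥ (1/46)/(7/10) = 5/161.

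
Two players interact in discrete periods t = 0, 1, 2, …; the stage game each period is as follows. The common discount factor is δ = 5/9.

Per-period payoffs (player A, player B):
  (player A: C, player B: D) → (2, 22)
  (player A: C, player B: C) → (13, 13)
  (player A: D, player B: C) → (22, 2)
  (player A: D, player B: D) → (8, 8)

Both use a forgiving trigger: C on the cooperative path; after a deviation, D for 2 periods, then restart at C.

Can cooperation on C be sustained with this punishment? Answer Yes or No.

A one-shot deviation gives 22 now, then 8 for 2 periods, then back to 13.
Gain from deviating: (22−13) today; loss: (13−8) in each of the next 2 periods.
No-deviation condition: (13−8)(δ+…+δ^2) ≥ 22−13, i.e. δ+…+δ^2 ≥ 9/5.
At δ = 5/9: δ+…+δ^2 = 0.8642 < 1.8000.
So cooperation is not sustainable.

No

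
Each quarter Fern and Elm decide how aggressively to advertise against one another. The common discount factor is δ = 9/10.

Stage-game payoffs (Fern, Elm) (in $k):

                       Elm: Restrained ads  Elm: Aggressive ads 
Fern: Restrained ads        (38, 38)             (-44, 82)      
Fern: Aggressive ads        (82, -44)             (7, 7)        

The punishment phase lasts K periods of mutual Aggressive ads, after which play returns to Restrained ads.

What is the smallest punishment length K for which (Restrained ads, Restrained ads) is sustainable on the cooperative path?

2

Need Σ_{k=1}^{K} δ^k ≥ (82−38)/(38−7) = 1.4194 at δ = 9/10.
At K = 1 the sum is 0.9000 < 1.4194; at K = 2 it is 1.7100 ≥ 1.4194.
So the minimum punishment length is K = 2.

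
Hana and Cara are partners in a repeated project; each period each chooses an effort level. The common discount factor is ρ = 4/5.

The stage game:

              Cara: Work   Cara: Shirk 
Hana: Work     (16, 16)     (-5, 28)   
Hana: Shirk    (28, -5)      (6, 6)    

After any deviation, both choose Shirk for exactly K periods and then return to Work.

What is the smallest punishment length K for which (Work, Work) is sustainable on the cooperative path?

2

Need Σ_{k=1}^{K} ρ^k ≥ (28−16)/(16−6) = 1.2000 at ρ = 4/5.
At K = 1 the sum is 0.8000 < 1.2000; at K = 2 it is 1.4400 ≥ 1.2000.
So the minimum punishment length is K = 2.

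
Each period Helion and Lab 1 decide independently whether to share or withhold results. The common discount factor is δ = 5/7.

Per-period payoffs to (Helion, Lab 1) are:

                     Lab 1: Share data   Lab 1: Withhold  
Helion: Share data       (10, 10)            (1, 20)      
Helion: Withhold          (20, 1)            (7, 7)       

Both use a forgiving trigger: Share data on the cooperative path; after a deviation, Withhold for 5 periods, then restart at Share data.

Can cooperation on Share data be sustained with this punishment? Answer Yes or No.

Comparing payoff streams over the 6 periods until play realigns: cooperate → 10(1+δ+…+δ^5); deviate → 20 + 7(δ+…+δ^5).
Cooperation is sustained iff (10−7)(δ+…+δ^5) ≥ 20−10.
δ+…+δ^5 = 5/7·(1−(5/7)^5)/(1−5/7) = 2.0352, and (20−10)/(10−7) = 3.3333.
2.0352 < 3.3333, so cooperation is not sustainable.

No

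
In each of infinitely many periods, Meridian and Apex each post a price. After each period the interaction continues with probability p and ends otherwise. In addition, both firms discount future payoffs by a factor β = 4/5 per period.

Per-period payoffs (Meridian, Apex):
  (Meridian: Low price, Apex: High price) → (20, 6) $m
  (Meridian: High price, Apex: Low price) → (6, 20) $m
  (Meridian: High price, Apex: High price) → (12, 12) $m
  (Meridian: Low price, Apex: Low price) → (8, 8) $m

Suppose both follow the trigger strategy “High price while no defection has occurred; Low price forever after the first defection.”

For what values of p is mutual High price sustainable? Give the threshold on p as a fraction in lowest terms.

With continuation probability p and discount β, the effective per-period discount factor is βp.
Grim-trigger IC: βp ≥ (20−12)/(20−8) = 2/3.
So p ≥ (2/3)/(4/5) = 5/6.

5/6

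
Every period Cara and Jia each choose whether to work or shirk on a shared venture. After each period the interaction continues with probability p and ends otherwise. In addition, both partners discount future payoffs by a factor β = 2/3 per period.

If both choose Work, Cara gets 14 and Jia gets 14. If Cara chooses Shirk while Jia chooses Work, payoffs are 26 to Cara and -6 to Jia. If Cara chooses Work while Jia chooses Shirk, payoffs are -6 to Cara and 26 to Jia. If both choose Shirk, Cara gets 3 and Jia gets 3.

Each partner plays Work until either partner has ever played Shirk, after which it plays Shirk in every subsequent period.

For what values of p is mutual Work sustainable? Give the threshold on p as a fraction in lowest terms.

18/23

With continuation probability p and discount β, the effective per-period discount factor is βp.
Grim-trigger IC: βp ≥ (26−14)/(26−3) = 12/23.
So p ≥ (12/23)/(2/3) = 18/23.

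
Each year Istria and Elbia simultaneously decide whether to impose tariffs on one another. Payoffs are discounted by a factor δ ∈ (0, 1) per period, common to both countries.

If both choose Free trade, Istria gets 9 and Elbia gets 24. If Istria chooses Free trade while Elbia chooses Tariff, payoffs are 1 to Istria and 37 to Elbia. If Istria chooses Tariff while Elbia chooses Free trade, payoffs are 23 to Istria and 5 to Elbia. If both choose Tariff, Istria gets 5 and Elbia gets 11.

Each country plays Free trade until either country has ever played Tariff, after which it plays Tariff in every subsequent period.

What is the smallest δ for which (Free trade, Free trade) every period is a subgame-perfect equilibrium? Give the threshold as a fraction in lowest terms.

7/9

Istria's threshold: (23−9)/(23−5) = 7/9.
Elbia's threshold: (37−24)/(37−11) = 1/2.
7/9 > 1/2, so Istria binds and δ* = 7/9.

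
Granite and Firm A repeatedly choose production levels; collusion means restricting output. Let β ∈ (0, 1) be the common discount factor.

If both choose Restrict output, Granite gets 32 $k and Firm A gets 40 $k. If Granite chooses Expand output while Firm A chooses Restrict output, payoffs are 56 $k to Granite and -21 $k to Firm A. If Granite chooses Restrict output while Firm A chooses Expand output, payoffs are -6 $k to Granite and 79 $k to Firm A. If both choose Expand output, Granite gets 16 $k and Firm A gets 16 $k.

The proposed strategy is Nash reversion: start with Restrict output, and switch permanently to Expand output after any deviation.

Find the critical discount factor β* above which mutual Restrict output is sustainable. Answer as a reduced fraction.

13/21

For Granite: deviation gain 56−32 = 24, per-period punishment loss 32−16 = 16. IC gives β ≥ 24/40 = 3/5.
For Firm A: gain 39, loss 24 per period, so β ≥ 39/63 = 13/21.
The tighter constraint is Firm A's, so cooperation needs β ≥ 13/21.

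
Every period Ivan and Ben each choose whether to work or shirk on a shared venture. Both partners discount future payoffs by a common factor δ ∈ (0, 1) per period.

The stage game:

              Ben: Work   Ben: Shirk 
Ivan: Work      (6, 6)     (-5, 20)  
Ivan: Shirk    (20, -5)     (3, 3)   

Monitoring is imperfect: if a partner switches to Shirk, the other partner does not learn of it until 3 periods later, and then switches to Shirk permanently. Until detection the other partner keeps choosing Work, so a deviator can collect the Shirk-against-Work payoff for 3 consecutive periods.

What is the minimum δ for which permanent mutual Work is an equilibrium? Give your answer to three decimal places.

0.937

Deviating for the 3 undetected periods gains 20−6 = 14 per period over cooperation, then loses 6−3 = 3 per period forever once punishment starts.
Gain: 14(1 + δ + … + δ^2); loss: 3·δ^3/(1−δ).
No profitable deviation ⇔ 14(1−δ^3) ≤ 3·δ^3, i.e. δ^3 ≥ 14/(14+3) = 14/17.
Hence δ ≥ (14/17)^(1/3) ≈ 0.937.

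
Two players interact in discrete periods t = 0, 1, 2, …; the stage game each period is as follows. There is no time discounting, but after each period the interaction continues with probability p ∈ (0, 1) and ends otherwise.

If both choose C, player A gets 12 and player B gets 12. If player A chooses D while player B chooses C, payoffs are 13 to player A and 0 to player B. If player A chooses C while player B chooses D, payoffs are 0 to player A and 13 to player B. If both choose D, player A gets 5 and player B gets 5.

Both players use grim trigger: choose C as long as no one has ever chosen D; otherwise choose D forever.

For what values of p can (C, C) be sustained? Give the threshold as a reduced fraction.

With no time discounting, the continuation probability p plays the role of the discount factor.
Grim-trigger IC: 12/(1−p) ≥ 13 + 5p/(1−p) ⇒ p ≥ (13−12)/(13−5) = 1/8.

1/8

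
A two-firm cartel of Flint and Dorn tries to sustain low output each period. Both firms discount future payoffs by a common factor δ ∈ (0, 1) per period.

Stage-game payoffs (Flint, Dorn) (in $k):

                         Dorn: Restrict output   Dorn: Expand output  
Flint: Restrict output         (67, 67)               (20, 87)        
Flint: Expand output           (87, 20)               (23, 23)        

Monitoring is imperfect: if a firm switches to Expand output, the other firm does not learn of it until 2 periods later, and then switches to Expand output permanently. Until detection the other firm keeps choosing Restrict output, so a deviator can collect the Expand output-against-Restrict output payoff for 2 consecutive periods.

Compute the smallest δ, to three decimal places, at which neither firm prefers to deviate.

0.559

A deviator earns 87 for 2 periods, then 23 forever; cooperating earns 67 forever. Multiplying the IC by (1−δ):
67 ≥ 87(1−δ^2) + 23δ^2, so 64·δ^2 ≥ 20 and δ^2 ≥ 5/16.
δ ≥ (5/16)^(1/2) ≈ 0.559.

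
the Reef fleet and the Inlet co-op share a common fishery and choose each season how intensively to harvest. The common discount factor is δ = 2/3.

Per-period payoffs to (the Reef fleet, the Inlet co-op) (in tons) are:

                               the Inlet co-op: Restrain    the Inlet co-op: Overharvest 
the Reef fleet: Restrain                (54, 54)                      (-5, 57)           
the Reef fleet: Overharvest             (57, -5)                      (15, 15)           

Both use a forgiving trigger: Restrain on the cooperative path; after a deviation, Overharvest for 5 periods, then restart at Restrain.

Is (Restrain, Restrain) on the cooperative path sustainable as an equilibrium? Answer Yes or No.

Comparing payoff streams over the 6 periods until play realigns: cooperate → 54(1+δ+…+δ^5); deviate → 57 + 15(δ+…+δ^5).
Cooperation is sustained iff (54−15)(δ+…+δ^5) ≥ 57−54.
δ+…+δ^5 = 2/3·(1−(2/3)^5)/(1−2/3) = 1.7366, and (57−54)/(54−15) = 0.0769.
1.7366 ≥ 0.0769, so cooperation is sustainable.

Yes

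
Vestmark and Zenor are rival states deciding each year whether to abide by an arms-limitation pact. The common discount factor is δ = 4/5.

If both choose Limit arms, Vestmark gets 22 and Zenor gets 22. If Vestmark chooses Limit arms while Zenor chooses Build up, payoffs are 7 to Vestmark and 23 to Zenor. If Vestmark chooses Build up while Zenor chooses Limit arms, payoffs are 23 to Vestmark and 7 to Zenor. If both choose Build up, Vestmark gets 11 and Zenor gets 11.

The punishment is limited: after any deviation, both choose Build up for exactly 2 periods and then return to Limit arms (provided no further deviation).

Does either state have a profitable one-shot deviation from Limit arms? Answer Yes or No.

A one-shot deviation gives 23 now, then 11 for 2 periods, then back to 22.
Gain from deviating: (23−22) today; loss: (22−11) in each of the next 2 periods.
No-deviation condition: (22−11)(δ+…+δ^2) ≥ 23−22, i.e. δ+…+δ^2 ≥ 1/11.
At δ = 4/5: δ+…+δ^2 = 1.4400 ≥ 0.0909.
So cooperation is sustainable.

No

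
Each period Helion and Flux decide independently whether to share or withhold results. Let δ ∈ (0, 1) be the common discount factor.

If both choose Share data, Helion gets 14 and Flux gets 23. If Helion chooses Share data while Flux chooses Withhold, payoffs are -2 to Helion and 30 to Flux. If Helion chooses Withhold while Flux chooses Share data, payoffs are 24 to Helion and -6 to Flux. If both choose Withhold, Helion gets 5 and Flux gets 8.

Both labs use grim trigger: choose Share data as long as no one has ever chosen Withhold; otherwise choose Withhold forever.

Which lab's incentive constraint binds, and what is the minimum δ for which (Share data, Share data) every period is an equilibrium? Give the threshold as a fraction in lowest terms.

For Helion: deviation gain 24−14 = 10, per-period punishment loss 14−5 = 9. IC gives δ ≥ 10/19.
For Flux: gain 7, loss 15 per period, so δ ≥ 7/22.
The tighter constraint is Helion's, so cooperation needs δ ≥ 10/19.

Helion; δ ≥ 10/19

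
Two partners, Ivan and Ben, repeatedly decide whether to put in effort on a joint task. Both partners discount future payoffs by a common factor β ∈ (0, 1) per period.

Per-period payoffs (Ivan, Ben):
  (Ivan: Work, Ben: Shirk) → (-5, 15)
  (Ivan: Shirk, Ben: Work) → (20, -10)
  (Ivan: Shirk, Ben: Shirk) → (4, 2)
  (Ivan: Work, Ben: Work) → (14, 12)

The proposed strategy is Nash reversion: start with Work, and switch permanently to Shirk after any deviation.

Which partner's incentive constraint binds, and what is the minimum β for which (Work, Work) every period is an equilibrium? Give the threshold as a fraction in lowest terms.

Ivan; β ≥ 3/8

For Ivan: deviation gain 20−14 = 6, per-period punishment loss 14−4 = 10. IC gives β ≥ 6/16 = 3/8.
For Ben: gain 3, loss 10 per period, so β ≥ 3/13.
The tighter constraint is Ivan's, so cooperation needs β ≥ 3/8.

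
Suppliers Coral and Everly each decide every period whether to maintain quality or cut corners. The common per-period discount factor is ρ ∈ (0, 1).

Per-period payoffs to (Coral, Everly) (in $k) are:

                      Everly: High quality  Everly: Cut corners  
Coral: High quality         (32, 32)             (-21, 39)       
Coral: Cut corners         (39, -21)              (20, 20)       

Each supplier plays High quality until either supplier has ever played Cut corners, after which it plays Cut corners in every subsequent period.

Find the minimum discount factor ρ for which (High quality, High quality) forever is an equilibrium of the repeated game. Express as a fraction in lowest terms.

7/19

Under grim trigger the critical discount factor is (T−C)/(T−P) with T = 39, C = 32, P = 20.
ρ* = (39−32)/(39−20) = 7/19.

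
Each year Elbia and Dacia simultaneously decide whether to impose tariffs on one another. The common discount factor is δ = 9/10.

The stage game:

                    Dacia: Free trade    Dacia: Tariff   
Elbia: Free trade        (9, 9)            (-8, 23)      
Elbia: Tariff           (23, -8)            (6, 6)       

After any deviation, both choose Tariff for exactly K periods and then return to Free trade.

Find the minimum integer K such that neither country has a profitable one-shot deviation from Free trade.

IC: δ(1−δ^K)/(1−δ) ≥ (23−9)/(9−6) = 14/3.
With δ = 9/10: need 1 − δ^K ≥ 14/3·(1−9/10)/(9/10), i.e. δ^K ≤ 0.4815.
Since (9/10)^6 = 0.5314 and (9/10)^7 = 0.4783, the smallest such K is 7.

7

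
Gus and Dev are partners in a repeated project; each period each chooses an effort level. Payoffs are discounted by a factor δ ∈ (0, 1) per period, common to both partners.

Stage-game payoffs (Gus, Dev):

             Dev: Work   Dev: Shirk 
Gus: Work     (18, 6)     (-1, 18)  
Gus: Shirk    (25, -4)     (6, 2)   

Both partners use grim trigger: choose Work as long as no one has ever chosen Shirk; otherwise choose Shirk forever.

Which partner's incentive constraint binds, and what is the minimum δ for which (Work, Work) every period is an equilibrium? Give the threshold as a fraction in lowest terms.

Gus: cooperation gives 18 each period; deviation gives 25 once then 6 forever.
  18/(1−δ) ≥ 25 + 6δ/(1−δ) ⇒ δ ≥ 7/19.
Dev: cooperation gives 6 each period; deviation gives 18 once then 2 forever.
  δ ≥ 12/16 = 3/4.
Both must hold, so the binding constraint is Dev's: δ ≥ 3/4.

Dev; δ ≥ 3/4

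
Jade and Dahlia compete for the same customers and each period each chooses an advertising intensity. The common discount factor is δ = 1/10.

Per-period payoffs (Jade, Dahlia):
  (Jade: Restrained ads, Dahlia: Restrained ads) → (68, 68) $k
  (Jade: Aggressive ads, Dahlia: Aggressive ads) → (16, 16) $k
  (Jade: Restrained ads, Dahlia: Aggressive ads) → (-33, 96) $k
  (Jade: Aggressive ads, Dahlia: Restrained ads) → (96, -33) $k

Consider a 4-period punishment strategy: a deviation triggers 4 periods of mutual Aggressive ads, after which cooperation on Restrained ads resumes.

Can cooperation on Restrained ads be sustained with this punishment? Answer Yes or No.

IC: δ+…+δ^4 ≥ (96−68)/(68−16) = 7/13.
At δ = 1/10: partial sum = 0.1111 < 0.5385. Cooperation not sustainable.

No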